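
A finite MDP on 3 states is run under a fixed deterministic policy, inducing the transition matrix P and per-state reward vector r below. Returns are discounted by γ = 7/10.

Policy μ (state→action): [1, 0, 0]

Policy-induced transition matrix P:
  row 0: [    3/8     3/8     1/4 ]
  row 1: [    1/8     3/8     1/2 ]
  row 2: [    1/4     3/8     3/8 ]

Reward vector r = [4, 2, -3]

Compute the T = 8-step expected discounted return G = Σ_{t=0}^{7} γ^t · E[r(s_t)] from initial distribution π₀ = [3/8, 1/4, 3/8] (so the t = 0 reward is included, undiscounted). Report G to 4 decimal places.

t=0: π = [0.3750, 0.2500, 0.3750], E[r] = 0.8750, γ^t·E[r] = 0.875000, running G = 0.875000
t=1: π = [0.2656, 0.3750, 0.3594], E[r] = 0.7344, γ^t·E[r] = 0.514063, running G = 1.389063
t=2: π = [0.2363, 0.3750, 0.3887], E[r] = 0.5293, γ^t·E[r] = 0.259355, running G = 1.648418
t=3: π = [0.2327, 0.3750, 0.3923], E[r] = 0.5037, γ^t·E[r] = 0.172756, running G = 1.821174
t=4: π = [0.2322, 0.3750, 0.3928], E[r] = 0.5005, γ^t·E[r] = 0.120160, running G = 1.941334
t=5: π = [0.2322, 0.3750, 0.3928], E[r] = 0.5001, γ^t·E[r] = 0.084045, running G = 2.025379
t=6: π = [0.2321, 0.3750, 0.3929], E[r] = 0.5000, γ^t·E[r] = 0.058825, running G = 2.084204
t=7: π = [0.2321, 0.3750, 0.3929], E[r] = 0.5000, γ^t·E[r] = 0.041177, running G = 2.125381

G = 2.1254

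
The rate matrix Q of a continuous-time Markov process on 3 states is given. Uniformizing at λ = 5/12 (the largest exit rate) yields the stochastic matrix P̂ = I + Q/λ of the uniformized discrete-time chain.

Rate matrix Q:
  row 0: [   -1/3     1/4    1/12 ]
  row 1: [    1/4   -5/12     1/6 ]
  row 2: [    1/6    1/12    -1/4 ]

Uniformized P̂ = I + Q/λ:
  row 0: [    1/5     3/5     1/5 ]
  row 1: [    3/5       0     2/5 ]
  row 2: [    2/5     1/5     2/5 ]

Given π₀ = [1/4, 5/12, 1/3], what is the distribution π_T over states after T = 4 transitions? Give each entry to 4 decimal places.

π = [0.3764, 0.3025, 0.3211]

t=0: π = [0.2500, 0.4167, 0.3333]
t=1: π = [0.4333, 0.2167, 0.3500]
t=2: π = [0.3567, 0.3300, 0.3133]
t=3: π = [0.3947, 0.2767, 0.3287]
t=4: π = [0.3764, 0.3025, 0.3211]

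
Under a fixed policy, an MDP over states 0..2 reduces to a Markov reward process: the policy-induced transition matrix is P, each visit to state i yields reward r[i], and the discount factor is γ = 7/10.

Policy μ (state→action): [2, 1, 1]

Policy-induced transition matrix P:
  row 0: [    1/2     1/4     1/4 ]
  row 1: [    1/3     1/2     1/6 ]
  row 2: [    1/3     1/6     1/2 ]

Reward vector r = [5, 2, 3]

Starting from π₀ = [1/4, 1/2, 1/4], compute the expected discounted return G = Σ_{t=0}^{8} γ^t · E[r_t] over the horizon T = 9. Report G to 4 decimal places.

G = 10.6083

t=0: π = [0.2500, 0.5000, 0.2500], E[r] = 3.0000, γ^t·E[r] = 3.000000, running G = 3.000000
t=1: π = [0.3750, 0.3542, 0.2708], E[r] = 3.3958, γ^t·E[r] = 2.377083, running G = 5.377083
t=2: π = [0.3958, 0.3160, 0.2882], E[r] = 3.4757, γ^t·E[r] = 1.703090, running G = 7.080174
t=3: π = [0.3993, 0.3050, 0.2957], E[r] = 3.4936, γ^t·E[r] = 1.198317, running G = 8.278490
t=4: π = [0.3999, 0.3016, 0.2985], E[r] = 3.4982, γ^t·E[r] = 0.839910, running G = 9.118400
t=5: π = [0.4000, 0.3005, 0.2995], E[r] = 3.4994, γ^t·E[r] = 0.588150, running G = 9.706551
t=6: π = [0.4000, 0.3002, 0.2998], E[r] = 3.4998, γ^t·E[r] = 0.411750, running G = 10.118301
t=7: π = [0.4000, 0.3001, 0.2999], E[r] = 3.4999, γ^t·E[r] = 0.288235, running G = 10.406536
t=8: π = [0.4000, 0.3000, 0.3000], E[r] = 3.5000, γ^t·E[r] = 0.201767, running G = 10.608303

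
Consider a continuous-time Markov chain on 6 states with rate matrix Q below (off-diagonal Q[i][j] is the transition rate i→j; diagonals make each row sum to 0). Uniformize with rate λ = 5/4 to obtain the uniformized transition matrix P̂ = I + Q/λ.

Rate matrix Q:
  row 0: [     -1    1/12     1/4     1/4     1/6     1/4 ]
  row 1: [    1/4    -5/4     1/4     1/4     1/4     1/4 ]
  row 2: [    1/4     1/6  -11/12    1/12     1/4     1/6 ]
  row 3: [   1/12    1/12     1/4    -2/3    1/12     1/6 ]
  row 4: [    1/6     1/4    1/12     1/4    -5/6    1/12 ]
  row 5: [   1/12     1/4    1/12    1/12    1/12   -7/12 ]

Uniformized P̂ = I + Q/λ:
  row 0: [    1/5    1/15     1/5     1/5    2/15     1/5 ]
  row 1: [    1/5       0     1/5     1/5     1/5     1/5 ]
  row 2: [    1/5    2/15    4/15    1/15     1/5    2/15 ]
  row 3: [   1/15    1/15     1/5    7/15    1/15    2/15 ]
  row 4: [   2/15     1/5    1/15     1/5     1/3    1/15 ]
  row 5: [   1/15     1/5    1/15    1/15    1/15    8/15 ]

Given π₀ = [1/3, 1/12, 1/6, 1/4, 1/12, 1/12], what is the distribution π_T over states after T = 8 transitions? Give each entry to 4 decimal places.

π = [0.1318, 0.1208, 0.1590, 0.2015, 0.1538, 0.2331]

t=0: π = [0.3333, 0.0833, 0.1667, 0.2500, 0.0833, 0.0833]
t=1: π = [0.1500, 0.0944, 0.1889, 0.2333, 0.1444, 0.1889]
t=2: π = [0.1341, 0.1174, 0.1681, 0.2119, 0.1530, 0.2156]
t=3: π = [0.1328, 0.1192, 0.1621, 0.2053, 0.1545, 0.2261]
t=4: π = [0.1322, 0.1203, 0.1601, 0.2030, 0.1542, 0.2303]
t=5: π = [0.1319, 0.1206, 0.1594, 0.2021, 0.1540, 0.2320]
t=6: π = [0.1319, 0.1207, 0.1592, 0.2017, 0.1539, 0.2327]
t=7: π = [0.1318, 0.1208, 0.1591, 0.2015, 0.1538, 0.2330]
t=8: π = [0.1318, 0.1208, 0.1590, 0.2015, 0.1538, 0.2331]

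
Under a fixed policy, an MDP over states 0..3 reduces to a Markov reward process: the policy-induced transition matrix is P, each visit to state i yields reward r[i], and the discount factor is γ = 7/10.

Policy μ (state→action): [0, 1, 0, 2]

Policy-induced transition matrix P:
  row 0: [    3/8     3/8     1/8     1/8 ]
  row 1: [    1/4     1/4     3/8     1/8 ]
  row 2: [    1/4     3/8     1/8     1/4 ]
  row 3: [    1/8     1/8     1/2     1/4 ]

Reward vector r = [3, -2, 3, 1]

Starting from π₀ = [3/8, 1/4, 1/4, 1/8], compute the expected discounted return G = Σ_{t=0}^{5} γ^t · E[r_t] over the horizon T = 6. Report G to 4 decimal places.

t=0: π = [0.3750, 0.2500, 0.2500, 0.1250], E[r] = 1.5000, γ^t·E[r] = 1.500000, running G = 1.500000
t=1: π = [0.2813, 0.3125, 0.2344, 0.1719], E[r] = 1.0938, γ^t·E[r] = 0.765625, running G = 2.265625
t=2: π = [0.2637, 0.2930, 0.2676, 0.1758], E[r] = 1.1836, γ^t·E[r] = 0.579961, running G = 2.845586
t=3: π = [0.2610, 0.2944, 0.2642, 0.1804], E[r] = 1.1670, γ^t·E[r] = 0.400278, running G = 3.245864
t=4: π = [0.2601, 0.2931, 0.2663, 0.1806], E[r] = 1.1734, γ^t·E[r] = 0.281734, running G = 3.527598
t=5: π = [0.2599, 0.2932, 0.2660, 0.1809], E[r] = 1.1722, γ^t·E[r] = 0.197010, running G = 3.724607

G = 3.7246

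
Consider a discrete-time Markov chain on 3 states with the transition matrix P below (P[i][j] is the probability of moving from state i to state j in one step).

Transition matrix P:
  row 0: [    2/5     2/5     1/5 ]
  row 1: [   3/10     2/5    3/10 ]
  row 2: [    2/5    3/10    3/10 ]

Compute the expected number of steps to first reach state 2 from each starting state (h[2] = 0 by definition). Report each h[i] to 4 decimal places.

h = [4.1667, 3.7500, 0.0000]

First-step conditioning: h[2] = 0; for i ≠ 2, h[i] = 1 + Σ_k P[i][k]·h[k].
  h[0] = 1 + 2/5·h[0] + 2/5·h[1]
  h[1] = 1 + 3/10·h[0] + 2/5·h[1]
Solving the 2×2 linear system over states ≠ 2 gives exactly h = [25/6, 15/4, 0] (h[2] = 0 is the target).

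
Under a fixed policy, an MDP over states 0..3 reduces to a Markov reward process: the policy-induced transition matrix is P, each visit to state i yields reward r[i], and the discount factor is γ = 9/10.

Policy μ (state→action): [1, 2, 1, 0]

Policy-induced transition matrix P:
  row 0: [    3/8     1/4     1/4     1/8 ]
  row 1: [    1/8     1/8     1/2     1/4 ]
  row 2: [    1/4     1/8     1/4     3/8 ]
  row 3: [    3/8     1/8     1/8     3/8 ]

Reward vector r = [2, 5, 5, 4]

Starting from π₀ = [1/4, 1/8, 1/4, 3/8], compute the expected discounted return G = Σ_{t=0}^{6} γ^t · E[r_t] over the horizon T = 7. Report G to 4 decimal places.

G = 19.9070

t=0: π = [0.2500, 0.1250, 0.2500, 0.3750], E[r] = 3.8750, γ^t·E[r] = 3.875000, running G = 3.875000
t=1: π = [0.3125, 0.1563, 0.2344, 0.2969], E[r] = 3.7656, γ^t·E[r] = 3.389063, running G = 7.264063
t=2: π = [0.3066, 0.1641, 0.2520, 0.2773], E[r] = 3.8027, γ^t·E[r] = 3.080215, running G = 10.344277
t=3: π = [0.3025, 0.1633, 0.2563, 0.2778], E[r] = 3.8147, γ^t·E[r] = 2.780914, running G = 13.125192
t=4: π = [0.3021, 0.1628, 0.2561, 0.2790], E[r] = 3.8147, γ^t·E[r] = 2.502803, running G = 15.627995
t=5: π = [0.3023, 0.1628, 0.2558, 0.2791], E[r] = 3.8140, γ^t·E[r] = 2.252146, running G = 17.880141
t=6: π = [0.3023, 0.1628, 0.2558, 0.2791], E[r] = 3.8139, γ^t·E[r] = 2.026878, running G = 19.907019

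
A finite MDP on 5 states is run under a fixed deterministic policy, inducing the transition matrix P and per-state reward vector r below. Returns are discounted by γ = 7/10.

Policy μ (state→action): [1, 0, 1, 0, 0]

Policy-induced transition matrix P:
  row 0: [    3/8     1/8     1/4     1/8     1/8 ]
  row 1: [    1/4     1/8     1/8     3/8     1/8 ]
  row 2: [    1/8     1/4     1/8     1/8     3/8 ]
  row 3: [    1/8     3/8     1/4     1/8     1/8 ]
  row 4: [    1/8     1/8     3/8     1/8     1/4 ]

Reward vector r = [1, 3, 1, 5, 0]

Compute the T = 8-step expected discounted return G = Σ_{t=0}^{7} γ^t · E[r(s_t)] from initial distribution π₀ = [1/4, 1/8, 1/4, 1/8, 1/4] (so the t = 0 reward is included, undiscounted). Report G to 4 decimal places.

t=0: π = [0.2500, 0.1250, 0.2500, 0.1250, 0.2500], E[r] = 1.5000, γ^t·E[r] = 1.500000, running G = 1.500000
t=1: π = [0.2031, 0.1875, 0.2344, 0.1563, 0.2188], E[r] = 1.7813, γ^t·E[r] = 1.246875, running G = 2.746875
t=2: π = [0.1992, 0.1934, 0.2246, 0.1719, 0.2109], E[r] = 1.8633, γ^t·E[r] = 0.913008, running G = 3.659883
t=3: π = [0.1990, 0.1960, 0.2241, 0.1733, 0.2075], E[r] = 1.8779, γ^t·E[r] = 0.644130, running G = 4.304013
t=4: π = [0.1992, 0.1964, 0.2234, 0.1740, 0.2070], E[r] = 1.8818, γ^t·E[r] = 0.451814, running G = 4.755827
t=5: π = [0.1994, 0.1964, 0.2234, 0.1741, 0.2067], E[r] = 1.8825, γ^t·E[r] = 0.316389, running G = 5.072216
t=6: π = [0.1994, 0.1964, 0.2234, 0.1741, 0.2067], E[r] = 1.8826, γ^t·E[r] = 0.221490, running G = 5.293706
t=7: π = [0.1994, 0.1964, 0.2234, 0.1741, 0.2067], E[r] = 1.8827, γ^t·E[r] = 0.155046, running G = 5.448751

G = 5.4488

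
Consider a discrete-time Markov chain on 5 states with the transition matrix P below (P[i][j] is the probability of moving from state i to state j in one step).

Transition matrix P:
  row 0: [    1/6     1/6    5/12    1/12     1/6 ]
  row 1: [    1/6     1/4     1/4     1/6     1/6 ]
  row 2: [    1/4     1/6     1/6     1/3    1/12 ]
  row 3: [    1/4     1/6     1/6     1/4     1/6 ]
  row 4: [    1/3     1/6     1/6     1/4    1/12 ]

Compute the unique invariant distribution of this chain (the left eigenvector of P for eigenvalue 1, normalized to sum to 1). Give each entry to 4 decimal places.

Balance equations π_j = Σ_i π_i·P[i][j]:
  π_0 = 1/6·π_0 + 1/6·π_1 + 1/4·π_2 + 1/4·π_3 + 1/3·π_4
  π_1 = 1/6·π_0 + 1/4·π_1 + 1/6·π_2 + 1/6·π_3 + 1/6·π_4
  π_2 = 5/12·π_0 + 1/4·π_1 + 1/6·π_2 + 1/6·π_3 + 1/6·π_4
  π_3 = 1/12·π_0 + 1/6·π_1 + 1/3·π_2 + 1/4·π_3 + 1/4·π_4
  normalize: π_0 + π_1 + π_2 + π_3 + π_4 = 1
Solving the linear system gives exactly π = [1692/7447, 2/11, 1777/7447, 1615/7447, 1009/7447].

π = [0.2272, 0.1818, 0.2386, 0.2169, 0.1355]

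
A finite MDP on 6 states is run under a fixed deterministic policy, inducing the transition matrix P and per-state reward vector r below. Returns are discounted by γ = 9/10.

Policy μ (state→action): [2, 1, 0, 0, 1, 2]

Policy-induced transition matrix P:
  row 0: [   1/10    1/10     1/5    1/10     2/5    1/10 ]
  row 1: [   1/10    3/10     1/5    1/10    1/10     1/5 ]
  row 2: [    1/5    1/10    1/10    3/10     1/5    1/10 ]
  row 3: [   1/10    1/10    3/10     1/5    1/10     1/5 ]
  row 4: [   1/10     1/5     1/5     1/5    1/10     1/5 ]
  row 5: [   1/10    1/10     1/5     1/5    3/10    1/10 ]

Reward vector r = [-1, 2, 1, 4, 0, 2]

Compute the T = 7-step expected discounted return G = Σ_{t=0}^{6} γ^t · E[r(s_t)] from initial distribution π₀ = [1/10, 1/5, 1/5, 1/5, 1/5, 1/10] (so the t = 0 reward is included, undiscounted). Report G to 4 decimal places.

t=0: π = [0.1000, 0.2000, 0.2000, 0.2000, 0.2000, 0.1000], E[r] = 1.5000, γ^t·E[r] = 1.500000, running G = 1.500000
t=1: π = [0.1200, 0.1600, 0.2000, 0.1900, 0.1700, 0.1600], E[r] = 1.4800, γ^t·E[r] = 1.332000, running G = 2.832000
t=2: π = [0.1200, 0.1490, 0.1990, 0.1920, 0.1880, 0.1520], E[r] = 1.4490, γ^t·E[r] = 1.173690, running G = 4.005690
t=3: π = [0.1199, 0.1486, 0.1993, 0.1930, 0.1863, 0.1529], E[r] = 1.4544, γ^t·E[r] = 1.060258, running G = 5.065948
t=4: π = [0.1199, 0.1484, 0.1994, 0.1931, 0.1865, 0.1528], E[r] = 1.4540, γ^t·E[r] = 0.953996, running G = 6.019943
t=5: π = [0.1199, 0.1483, 0.1994, 0.1931, 0.1865, 0.1528], E[r] = 1.4541, γ^t·E[r] = 0.858624, running G = 6.878568
t=6: π = [0.1199, 0.1483, 0.1994, 0.1931, 0.1865, 0.1528], E[r] = 1.4541, γ^t·E[r] = 0.772761, running G = 7.651328

G = 7.6513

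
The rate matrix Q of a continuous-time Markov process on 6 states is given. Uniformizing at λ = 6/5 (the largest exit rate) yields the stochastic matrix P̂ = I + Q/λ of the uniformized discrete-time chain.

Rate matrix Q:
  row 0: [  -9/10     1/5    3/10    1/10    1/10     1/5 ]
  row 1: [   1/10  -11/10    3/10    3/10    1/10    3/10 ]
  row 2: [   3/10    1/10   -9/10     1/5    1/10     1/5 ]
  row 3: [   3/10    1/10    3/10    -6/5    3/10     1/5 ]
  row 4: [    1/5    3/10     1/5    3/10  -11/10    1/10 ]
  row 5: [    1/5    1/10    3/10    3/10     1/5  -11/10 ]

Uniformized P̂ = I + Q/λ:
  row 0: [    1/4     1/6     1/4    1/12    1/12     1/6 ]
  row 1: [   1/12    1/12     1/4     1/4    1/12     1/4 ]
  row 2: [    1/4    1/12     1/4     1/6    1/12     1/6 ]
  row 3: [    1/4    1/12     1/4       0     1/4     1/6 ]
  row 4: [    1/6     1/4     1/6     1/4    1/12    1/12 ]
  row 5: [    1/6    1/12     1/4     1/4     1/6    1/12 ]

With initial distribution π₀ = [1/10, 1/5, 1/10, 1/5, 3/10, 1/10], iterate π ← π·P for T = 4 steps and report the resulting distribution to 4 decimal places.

π = [0.2068, 0.1210, 0.2398, 0.1564, 0.1223, 0.1538]

t=0: π = [0.1000, 0.2000, 0.1000, 0.2000, 0.3000, 0.1000]
t=1: π = [0.1833, 0.1417, 0.2250, 0.1750, 0.1250, 0.1500]
t=2: π = [0.2035, 0.1194, 0.2396, 0.1569, 0.1250, 0.1556]
t=3: π = [0.2067, 0.1211, 0.2396, 0.1569, 0.1225, 0.1532]
t=4: π = [0.2068, 0.1210, 0.2398, 0.1564, 0.1223, 0.1538]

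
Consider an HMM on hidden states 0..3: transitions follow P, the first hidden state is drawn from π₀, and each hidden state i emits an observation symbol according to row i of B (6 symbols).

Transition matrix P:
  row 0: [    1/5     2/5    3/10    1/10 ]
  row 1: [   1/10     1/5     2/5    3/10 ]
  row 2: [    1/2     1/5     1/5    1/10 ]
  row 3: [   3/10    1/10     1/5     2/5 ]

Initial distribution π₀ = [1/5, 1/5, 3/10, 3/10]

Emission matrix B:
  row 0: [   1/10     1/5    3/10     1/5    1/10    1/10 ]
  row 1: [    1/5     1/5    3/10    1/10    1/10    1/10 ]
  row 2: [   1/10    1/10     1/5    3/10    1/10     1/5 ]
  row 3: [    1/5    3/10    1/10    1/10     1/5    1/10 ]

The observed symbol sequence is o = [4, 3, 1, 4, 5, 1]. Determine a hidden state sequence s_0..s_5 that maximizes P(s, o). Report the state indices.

t=0: δ = [2.000e-02, 2.000e-02, 3.000e-02, 6.000e-02]  (obs o_0=4)
t=1: δ = [3.600e-03, 8.000e-04, 3.600e-03, 2.400e-03]  ψ = [3, 0, 3, 3]  (obs o_1=3)
t=2: δ = [3.600e-04, 2.880e-04, 1.080e-04, 2.880e-04]  ψ = [2, 0, 0, 3]  (obs o_2=1)
t=3: δ = [8.640e-06, 1.440e-05, 1.152e-05, 2.304e-05]  ψ = [3, 0, 1, 3]  (obs o_3=4)
t=4: δ = [6.912e-07, 3.456e-07, 1.152e-06, 9.216e-07]  ψ = [3, 0, 1, 3]  (obs o_4=5)
t=5: δ = [1.152e-07, 5.530e-08, 2.304e-08, 1.106e-07]  ψ = [2, 0, 2, 3]  (obs o_5=1)
backtrack: best end state = 0; path = [3, 2, 0, 1, 2, 0]

path = [3, 2, 0, 1, 2, 0]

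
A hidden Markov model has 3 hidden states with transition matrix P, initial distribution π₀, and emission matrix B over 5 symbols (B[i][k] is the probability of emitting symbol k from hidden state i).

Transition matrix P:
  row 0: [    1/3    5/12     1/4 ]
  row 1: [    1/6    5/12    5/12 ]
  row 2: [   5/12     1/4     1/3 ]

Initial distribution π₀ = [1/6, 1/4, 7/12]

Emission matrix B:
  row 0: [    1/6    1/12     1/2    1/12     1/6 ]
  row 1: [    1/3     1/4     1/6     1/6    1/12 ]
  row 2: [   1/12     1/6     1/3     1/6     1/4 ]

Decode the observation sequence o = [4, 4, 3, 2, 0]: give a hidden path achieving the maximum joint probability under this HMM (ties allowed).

t=0: δ = [2.778e-02, 2.083e-02, 1.458e-01]  (obs o_0=4)
t=1: δ = [1.013e-02, 3.038e-03, 1.215e-02]  ψ = [2, 2, 2]  (obs o_1=4)
t=2: δ = [4.220e-04, 7.033e-04, 6.752e-04]  ψ = [2, 0, 2]  (obs o_2=3)
t=3: δ = [1.407e-04, 4.884e-05, 9.768e-05]  ψ = [2, 1, 1]  (obs o_3=2)
t=4: δ = [7.814e-06, 1.954e-05, 2.930e-06]  ψ = [0, 0, 0]  (obs o_4=0)
backtrack: best end state = 1; path = [2, 2, 2, 0, 1]

path = [2, 2, 2, 0, 1]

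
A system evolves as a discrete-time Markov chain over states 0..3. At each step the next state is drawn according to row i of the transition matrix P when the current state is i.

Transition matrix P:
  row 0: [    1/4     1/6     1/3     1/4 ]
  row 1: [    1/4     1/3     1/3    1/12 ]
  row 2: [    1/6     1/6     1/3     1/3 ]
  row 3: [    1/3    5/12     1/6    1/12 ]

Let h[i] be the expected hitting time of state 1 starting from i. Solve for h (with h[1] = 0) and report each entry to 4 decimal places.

h = [4.4348, 0.0000, 4.3565, 3.4957]

First-step conditioning: h[1] = 0; for i ≠ 1, h[i] = 1 + Σ_k P[i][k]·h[k].
  h[0] = 1 + 1/4·h[0] + 1/3·h[2] + 1/4·h[3]
  h[2] = 1 + 1/6·h[0] + 1/3·h[2] + 1/3·h[3]
  h[3] = 1 + 1/3·h[0] + 1/6·h[2] + 1/12·h[3]
Solving the 3×3 linear system over states ≠ 1 gives exactly h = [102/23, 0, 501/115, 402/115] (h[1] = 0 is the target).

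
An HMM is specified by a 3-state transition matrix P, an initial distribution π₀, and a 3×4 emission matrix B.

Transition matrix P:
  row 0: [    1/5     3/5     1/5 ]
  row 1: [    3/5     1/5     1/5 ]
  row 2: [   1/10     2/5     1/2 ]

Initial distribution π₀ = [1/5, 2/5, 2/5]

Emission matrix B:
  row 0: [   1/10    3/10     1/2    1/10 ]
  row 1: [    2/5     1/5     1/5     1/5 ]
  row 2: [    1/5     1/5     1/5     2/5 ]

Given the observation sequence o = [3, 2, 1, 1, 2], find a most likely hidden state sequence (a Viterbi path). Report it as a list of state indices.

path = [2, 1, 0, 1, 0]

t=0: δ = [2.000e-02, 8.000e-02, 1.600e-01]  (obs o_0=3)
t=1: δ = [2.400e-02, 1.280e-02, 1.600e-02]  ψ = [1, 2, 2]  (obs o_1=2)
t=2: δ = [2.304e-03, 2.880e-03, 1.600e-03]  ψ = [1, 0, 2]  (obs o_2=1)
t=3: δ = [5.184e-04, 2.765e-04, 1.600e-04]  ψ = [1, 0, 2]  (obs o_3=1)
t=4: δ = [8.294e-05, 6.221e-05, 2.074e-05]  ψ = [1, 0, 0]  (obs o_4=2)
backtrack: best end state = 0; path = [2, 1, 0, 1, 0]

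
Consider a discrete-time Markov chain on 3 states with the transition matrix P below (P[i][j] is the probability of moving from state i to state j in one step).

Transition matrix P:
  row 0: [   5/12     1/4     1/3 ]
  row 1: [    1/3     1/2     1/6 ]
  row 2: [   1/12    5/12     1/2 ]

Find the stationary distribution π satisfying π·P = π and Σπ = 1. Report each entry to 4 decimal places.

Balance equations π_j = Σ_i π_i·P[i][j]:
  π_0 = 5/12·π_0 + 1/3·π_1 + 1/12·π_2
  π_1 = 1/4·π_0 + 1/2·π_1 + 5/12·π_2
  normalize: π_0 + π_1 + π_2 = 1
Solving the linear system gives exactly π = [13/47, 19/47, 15/47].

π = [0.2766, 0.4043, 0.3191]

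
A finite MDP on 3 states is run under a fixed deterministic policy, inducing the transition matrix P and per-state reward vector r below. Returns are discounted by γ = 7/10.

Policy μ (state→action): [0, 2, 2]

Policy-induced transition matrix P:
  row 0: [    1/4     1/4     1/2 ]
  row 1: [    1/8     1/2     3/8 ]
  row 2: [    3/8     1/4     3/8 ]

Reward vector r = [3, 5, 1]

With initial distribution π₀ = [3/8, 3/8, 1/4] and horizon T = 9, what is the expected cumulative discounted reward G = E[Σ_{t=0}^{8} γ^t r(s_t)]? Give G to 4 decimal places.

G = 9.5212

t=0: π = [0.3750, 0.3750, 0.2500], E[r] = 3.2500, γ^t·E[r] = 3.250000, running G = 3.250000
t=1: π = [0.2344, 0.3438, 0.4219], E[r] = 2.8438, γ^t·E[r] = 1.990625, running G = 5.240625
t=2: π = [0.2598, 0.3359, 0.4043], E[r] = 2.8633, γ^t·E[r] = 1.403008, running G = 6.643633
t=3: π = [0.2585, 0.3340, 0.4075], E[r] = 2.8530, γ^t·E[r] = 0.978588, running G = 7.622221
t=4: π = [0.2592, 0.3335, 0.4073], E[r] = 2.8524, γ^t·E[r] = 0.684851, running G = 8.307072
t=5: π = [0.2592, 0.3334, 0.4074], E[r] = 2.8520, γ^t·E[r] = 0.479328, running G = 8.786399
t=6: π = [0.2593, 0.3333, 0.4074], E[r] = 2.8519, γ^t·E[r] = 0.335521, running G = 9.121920
t=7: π = [0.2593, 0.3333, 0.4074], E[r] = 2.8519, γ^t·E[r] = 0.234863, running G = 9.356783
t=8: π = [0.2593, 0.3333, 0.4074], E[r] = 2.8519, γ^t·E[r] = 0.164404, running G = 9.521187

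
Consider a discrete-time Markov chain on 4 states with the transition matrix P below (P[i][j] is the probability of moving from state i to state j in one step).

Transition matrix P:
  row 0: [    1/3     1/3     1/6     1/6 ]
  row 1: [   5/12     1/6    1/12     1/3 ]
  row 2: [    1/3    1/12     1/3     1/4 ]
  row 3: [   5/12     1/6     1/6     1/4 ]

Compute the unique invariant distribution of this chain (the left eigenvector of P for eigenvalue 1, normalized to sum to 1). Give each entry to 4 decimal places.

π = [0.3709, 0.2136, 0.1786, 0.2369]

Balance equations π_j = Σ_i π_i·P[i][j]:
  π_0 = 1/3·π_0 + 5/12·π_1 + 1/3·π_2 + 5/12·π_3
  π_1 = 1/3·π_0 + 1/6·π_1 + 1/12·π_2 + 1/6·π_3
  π_2 = 1/6·π_0 + 1/12·π_1 + 1/3·π_2 + 1/6·π_3
  normalize: π_0 + π_1 + π_2 + π_3 = 1
Solving the linear system gives exactly π = [191/515, 22/103, 92/515, 122/515].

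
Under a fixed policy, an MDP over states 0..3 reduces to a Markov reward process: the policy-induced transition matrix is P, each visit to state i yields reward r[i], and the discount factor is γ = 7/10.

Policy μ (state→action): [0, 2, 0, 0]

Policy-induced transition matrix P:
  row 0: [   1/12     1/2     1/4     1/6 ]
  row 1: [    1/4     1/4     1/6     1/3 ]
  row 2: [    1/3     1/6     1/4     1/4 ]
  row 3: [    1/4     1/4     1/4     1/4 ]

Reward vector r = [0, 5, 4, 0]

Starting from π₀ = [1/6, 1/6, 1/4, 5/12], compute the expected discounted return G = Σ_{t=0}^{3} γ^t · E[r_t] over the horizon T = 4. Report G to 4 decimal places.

t=0: π = [0.1667, 0.1667, 0.2500, 0.4167], E[r] = 1.8333, γ^t·E[r] = 1.833333, running G = 1.833333
t=1: π = [0.2431, 0.2708, 0.2361, 0.2500], E[r] = 2.2986, γ^t·E[r] = 1.609028, running G = 3.442361
t=2: π = [0.2292, 0.2911, 0.2274, 0.2523], E[r] = 2.3652, γ^t·E[r] = 1.158929, running G = 4.601291
t=3: π = [0.2308, 0.2883, 0.2257, 0.2552], E[r] = 2.3447, γ^t·E[r] = 0.804221, running G = 5.405511

G = 5.4055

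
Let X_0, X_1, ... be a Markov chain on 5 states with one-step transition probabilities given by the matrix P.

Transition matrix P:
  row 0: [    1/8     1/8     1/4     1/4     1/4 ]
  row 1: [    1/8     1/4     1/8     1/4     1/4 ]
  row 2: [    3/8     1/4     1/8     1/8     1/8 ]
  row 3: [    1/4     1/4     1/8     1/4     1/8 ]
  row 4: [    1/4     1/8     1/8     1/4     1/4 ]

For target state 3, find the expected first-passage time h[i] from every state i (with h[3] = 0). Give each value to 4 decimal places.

h = [4.3913, 4.3217, 4.8783, 0.0000, 4.3304]

First-step conditioning: h[3] = 0; for i ≠ 3, h[i] = 1 + Σ_k P[i][k]·h[k].
  h[0] = 1 + 1/8·h[0] + 1/8·h[1] + 1/4·h[2] + 1/4·h[4]
  h[1] = 1 + 1/8·h[0] + 1/4·h[1] + 1/8·h[2] + 1/4·h[4]
  h[2] = 1 + 3/8·h[0] + 1/4·h[1] + 1/8·h[2] + 1/8·h[4]
  h[4] = 1 + 1/4·h[0] + 1/8·h[1] + 1/8·h[2] + 1/4·h[4]
Solving the 4×4 linear system over states ≠ 3 gives exactly h = [101/23, 497/115, 561/115, 0, 498/115] (h[3] = 0 is the target).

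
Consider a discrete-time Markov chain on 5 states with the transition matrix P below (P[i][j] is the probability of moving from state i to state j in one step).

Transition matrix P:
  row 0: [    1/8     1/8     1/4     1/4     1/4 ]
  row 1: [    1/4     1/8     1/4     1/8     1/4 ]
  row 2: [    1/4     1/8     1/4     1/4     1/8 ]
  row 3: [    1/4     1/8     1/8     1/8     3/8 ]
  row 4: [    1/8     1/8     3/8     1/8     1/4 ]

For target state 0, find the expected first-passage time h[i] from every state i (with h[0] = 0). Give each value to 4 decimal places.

h = [0.0000, 4.5382, 4.4779, 4.6157, 5.0980]

First-step conditioning: h[0] = 0; for i ≠ 0, h[i] = 1 + Σ_k P[i][k]·h[k].
  h[1] = 1 + 1/8·h[1] + 1/4·h[2] + 1/8·h[3] + 1/4·h[4]
  h[2] = 1 + 1/8·h[1] + 1/4·h[2] + 1/4·h[3] + 1/8·h[4]
  h[3] = 1 + 1/8·h[1] + 1/8·h[2] + 1/8·h[3] + 3/8·h[4]
  h[4] = 1 + 1/8·h[1] + 3/8·h[2] + 1/8·h[3] + 1/4·h[4]
Solving the 4×4 linear system over states ≠ 0 gives exactly h = [0, 4216/929, 4160/929, 4288/929, 4736/929] (h[0] = 0 is the target).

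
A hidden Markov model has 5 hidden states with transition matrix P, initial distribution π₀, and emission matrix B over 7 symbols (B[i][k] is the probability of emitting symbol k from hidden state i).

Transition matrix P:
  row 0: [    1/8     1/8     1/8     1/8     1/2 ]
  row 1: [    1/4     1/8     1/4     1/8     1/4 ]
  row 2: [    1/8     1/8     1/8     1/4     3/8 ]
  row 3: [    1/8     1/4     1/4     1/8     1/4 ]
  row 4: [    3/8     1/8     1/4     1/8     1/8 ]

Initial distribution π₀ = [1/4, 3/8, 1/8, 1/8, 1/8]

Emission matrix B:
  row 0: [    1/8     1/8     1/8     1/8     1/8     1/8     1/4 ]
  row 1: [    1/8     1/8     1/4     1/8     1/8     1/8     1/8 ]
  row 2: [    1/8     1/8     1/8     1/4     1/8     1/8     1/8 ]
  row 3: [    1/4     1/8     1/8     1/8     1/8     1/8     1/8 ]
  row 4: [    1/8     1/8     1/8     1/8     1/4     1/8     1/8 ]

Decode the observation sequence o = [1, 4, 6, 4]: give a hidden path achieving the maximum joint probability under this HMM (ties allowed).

path = [0, 4, 0, 4]

t=0: δ = [3.125e-02, 4.688e-02, 1.562e-02, 1.562e-02, 1.562e-02]  (obs o_0=1)
t=1: δ = [1.465e-03, 7.324e-04, 1.465e-03, 7.324e-04, 3.906e-03]  ψ = [1, 1, 1, 1, 0]  (obs o_1=4)
t=2: δ = [3.662e-04, 6.104e-05, 1.221e-04, 6.104e-05, 9.155e-05]  ψ = [4, 4, 4, 4, 0]  (obs o_2=6)
t=3: δ = [5.722e-06, 5.722e-06, 5.722e-06, 5.722e-06, 4.578e-05]  ψ = [0, 0, 0, 0, 0]  (obs o_3=4)
backtrack: best end state = 4; path = [0, 4, 0, 4]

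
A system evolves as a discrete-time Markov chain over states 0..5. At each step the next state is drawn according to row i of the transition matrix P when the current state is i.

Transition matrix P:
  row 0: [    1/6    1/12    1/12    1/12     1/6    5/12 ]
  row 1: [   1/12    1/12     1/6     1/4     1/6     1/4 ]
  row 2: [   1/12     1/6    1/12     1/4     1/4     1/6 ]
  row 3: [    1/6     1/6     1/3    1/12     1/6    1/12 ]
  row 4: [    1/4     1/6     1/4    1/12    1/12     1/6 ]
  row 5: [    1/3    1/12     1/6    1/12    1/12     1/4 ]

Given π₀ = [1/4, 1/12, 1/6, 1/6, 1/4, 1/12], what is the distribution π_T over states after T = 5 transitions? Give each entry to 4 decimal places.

t=0: π = [0.2500, 0.0833, 0.1667, 0.1667, 0.2500, 0.0833]
t=1: π = [0.1806, 0.1319, 0.1806, 0.1250, 0.1528, 0.2292]
t=2: π = [0.1916, 0.1215, 0.1701, 0.1354, 0.1499, 0.2315]
t=3: π = [0.1934, 0.1213, 0.1716, 0.1319, 0.1491, 0.2327]
t=4: π = [0.1935, 0.1210, 0.1707, 0.1321, 0.1492, 0.2335]
t=5: π = [0.1937, 0.1210, 0.1708, 0.1320, 0.1490, 0.2336]

π = [0.1937, 0.1210, 0.1708, 0.1320, 0.1490, 0.2336]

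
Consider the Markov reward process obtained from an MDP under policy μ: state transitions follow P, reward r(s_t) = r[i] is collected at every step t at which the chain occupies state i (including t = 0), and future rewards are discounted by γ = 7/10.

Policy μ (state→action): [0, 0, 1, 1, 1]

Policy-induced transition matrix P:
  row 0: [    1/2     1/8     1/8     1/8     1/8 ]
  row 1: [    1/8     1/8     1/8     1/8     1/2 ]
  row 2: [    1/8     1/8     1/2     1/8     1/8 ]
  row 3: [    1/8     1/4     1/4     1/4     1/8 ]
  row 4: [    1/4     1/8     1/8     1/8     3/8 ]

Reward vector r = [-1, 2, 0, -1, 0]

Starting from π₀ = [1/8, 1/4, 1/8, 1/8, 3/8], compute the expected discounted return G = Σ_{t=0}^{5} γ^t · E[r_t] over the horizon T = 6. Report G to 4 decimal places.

t=0: π = [0.1250, 0.2500, 0.1250, 0.1250, 0.3750], E[r] = 0.2500, γ^t·E[r] = 0.250000, running G = 0.250000
t=1: π = [0.2188, 0.1406, 0.1875, 0.1406, 0.3125], E[r] = -0.0781, γ^t·E[r] = -0.054688, running G = 0.195313
t=2: π = [0.2461, 0.1426, 0.2129, 0.1426, 0.2559], E[r] = -0.1035, γ^t·E[r] = -0.050723, running G = 0.144590
t=3: π = [0.2493, 0.1428, 0.2227, 0.1428, 0.2424], E[r] = -0.1064, γ^t·E[r] = -0.036511, running G = 0.108079
t=4: π = [0.2488, 0.1429, 0.2263, 0.1429, 0.2392], E[r] = -0.1059, γ^t·E[r] = -0.025433, running G = 0.082646
t=5: π = [0.2482, 0.1429, 0.2277, 0.1429, 0.2384], E[r] = -0.1053, γ^t·E[r] = -0.017703, running G = 0.064943

G = 0.0649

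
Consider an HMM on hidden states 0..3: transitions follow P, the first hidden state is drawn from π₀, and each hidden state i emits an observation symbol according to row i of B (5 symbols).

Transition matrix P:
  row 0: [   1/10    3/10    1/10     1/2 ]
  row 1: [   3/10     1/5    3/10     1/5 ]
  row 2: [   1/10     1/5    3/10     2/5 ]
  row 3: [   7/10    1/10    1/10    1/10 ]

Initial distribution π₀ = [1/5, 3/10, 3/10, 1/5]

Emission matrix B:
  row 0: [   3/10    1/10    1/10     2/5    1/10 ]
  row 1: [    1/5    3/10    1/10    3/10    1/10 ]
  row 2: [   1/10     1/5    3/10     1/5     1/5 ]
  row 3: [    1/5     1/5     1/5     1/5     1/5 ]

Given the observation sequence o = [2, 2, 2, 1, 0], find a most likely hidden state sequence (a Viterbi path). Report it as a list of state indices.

path = [2, 2, 2, 3, 0]

t=0: δ = [2.000e-02, 3.000e-02, 9.000e-02, 4.000e-02]  (obs o_0=2)
t=1: δ = [2.800e-03, 1.800e-03, 8.100e-03, 7.200e-03]  ψ = [3, 2, 2, 2]  (obs o_1=2)
t=2: δ = [5.040e-04, 1.620e-04, 7.290e-04, 6.480e-04]  ψ = [3, 2, 2, 2]  (obs o_2=2)
t=3: δ = [4.536e-05, 4.536e-05, 4.374e-05, 5.832e-05]  ψ = [3, 0, 2, 2]  (obs o_3=1)
t=4: δ = [1.225e-05, 2.722e-06, 1.361e-06, 4.536e-06]  ψ = [3, 0, 1, 0]  (obs o_4=0)
backtrack: best end state = 0; path = [2, 2, 2, 3, 0]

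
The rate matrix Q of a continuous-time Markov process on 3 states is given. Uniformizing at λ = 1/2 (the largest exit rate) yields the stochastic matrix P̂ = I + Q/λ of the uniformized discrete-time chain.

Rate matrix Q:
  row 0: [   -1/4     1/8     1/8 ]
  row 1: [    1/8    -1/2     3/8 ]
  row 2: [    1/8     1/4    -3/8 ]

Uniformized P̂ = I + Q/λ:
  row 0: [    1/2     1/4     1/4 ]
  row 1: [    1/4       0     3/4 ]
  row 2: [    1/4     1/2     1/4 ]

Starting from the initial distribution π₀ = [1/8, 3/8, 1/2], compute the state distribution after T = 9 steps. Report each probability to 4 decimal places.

π = [0.3333, 0.2777, 0.3889]

t=0: π = [0.1250, 0.3750, 0.5000]
t=1: π = [0.2813, 0.2813, 0.4375]
t=2: π = [0.3203, 0.2891, 0.3906]
t=3: π = [0.3301, 0.2754, 0.3945]
t=4: π = [0.3325, 0.2798, 0.3877]
t=5: π = [0.3331, 0.2770, 0.3899]
t=6: π = [0.3333, 0.2782, 0.3885]
t=7: π = [0.3333, 0.2776, 0.3891]
t=8: π = [0.3333, 0.2779, 0.3888]
t=9: π = [0.3333, 0.2777, 0.3889]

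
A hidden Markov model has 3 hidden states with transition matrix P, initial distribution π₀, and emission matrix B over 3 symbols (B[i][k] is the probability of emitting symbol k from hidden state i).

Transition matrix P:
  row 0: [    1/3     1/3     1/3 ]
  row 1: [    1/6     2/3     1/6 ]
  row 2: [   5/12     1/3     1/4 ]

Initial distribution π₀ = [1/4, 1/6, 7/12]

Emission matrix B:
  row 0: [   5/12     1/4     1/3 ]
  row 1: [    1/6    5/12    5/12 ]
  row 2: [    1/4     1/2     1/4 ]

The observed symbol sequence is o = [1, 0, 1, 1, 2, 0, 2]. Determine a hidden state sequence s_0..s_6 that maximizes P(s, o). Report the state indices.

path = [2, 0, 1, 1, 1, 1, 1]

t=0: δ = [6.250e-02, 6.944e-02, 2.917e-01]  (obs o_0=1)
t=1: δ = [5.064e-02, 1.620e-02, 1.823e-02]  ψ = [2, 2, 2]  (obs o_1=0)
t=2: δ = [4.220e-03, 7.033e-03, 8.439e-03]  ψ = [0, 0, 0]  (obs o_2=1)
t=3: δ = [8.791e-04, 1.954e-03, 1.055e-03]  ψ = [2, 1, 2]  (obs o_3=1)
t=4: δ = [1.465e-04, 5.427e-04, 8.140e-05]  ψ = [2, 1, 1]  (obs o_4=2)
t=5: δ = [3.768e-05, 6.030e-05, 2.261e-05]  ψ = [1, 1, 1]  (obs o_5=0)
t=6: δ = [4.187e-06, 1.675e-05, 3.140e-06]  ψ = [0, 1, 0]  (obs o_6=2)
backtrack: best end state = 1; path = [2, 0, 1, 1, 1, 1, 1]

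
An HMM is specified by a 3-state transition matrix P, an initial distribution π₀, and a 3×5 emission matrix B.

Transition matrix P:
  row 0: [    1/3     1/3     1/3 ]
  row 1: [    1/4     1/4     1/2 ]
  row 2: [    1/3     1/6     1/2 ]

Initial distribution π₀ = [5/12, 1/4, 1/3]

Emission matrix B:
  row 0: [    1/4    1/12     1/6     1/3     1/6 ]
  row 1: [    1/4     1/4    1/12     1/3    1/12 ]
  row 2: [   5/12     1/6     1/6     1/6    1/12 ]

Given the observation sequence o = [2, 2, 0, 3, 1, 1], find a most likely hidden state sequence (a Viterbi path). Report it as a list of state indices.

path = [2, 2, 2, 0, 1, 2]

t=0: δ = [6.944e-02, 2.083e-02, 5.556e-02]  (obs o_0=2)
t=1: δ = [3.858e-03, 1.929e-03, 4.630e-03]  ψ = [0, 0, 2]  (obs o_1=2)
t=2: δ = [3.858e-04, 3.215e-04, 9.645e-04]  ψ = [2, 0, 2]  (obs o_2=0)
t=3: δ = [1.072e-04, 5.358e-05, 8.038e-05]  ψ = [2, 2, 2]  (obs o_3=3)
t=4: δ = [2.977e-06, 8.931e-06, 6.698e-06]  ψ = [0, 0, 2]  (obs o_4=1)
t=5: δ = [1.861e-07, 5.582e-07, 7.442e-07]  ψ = [1, 1, 1]  (obs o_5=1)
backtrack: best end state = 2; path = [2, 2, 2, 0, 1, 2]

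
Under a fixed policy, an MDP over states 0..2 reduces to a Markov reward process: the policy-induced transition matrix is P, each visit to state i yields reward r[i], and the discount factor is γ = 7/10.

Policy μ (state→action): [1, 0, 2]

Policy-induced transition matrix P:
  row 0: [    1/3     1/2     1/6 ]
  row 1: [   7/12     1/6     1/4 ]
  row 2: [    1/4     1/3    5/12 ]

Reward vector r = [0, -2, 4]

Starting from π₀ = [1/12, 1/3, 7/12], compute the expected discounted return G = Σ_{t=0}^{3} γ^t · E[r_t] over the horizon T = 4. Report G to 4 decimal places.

t=0: π = [0.0833, 0.3333, 0.5833], E[r] = 1.6667, γ^t·E[r] = 1.666667, running G = 1.666667
t=1: π = [0.3681, 0.2917, 0.3403], E[r] = 0.7778, γ^t·E[r] = 0.544444, running G = 2.211111
t=2: π = [0.3779, 0.3461, 0.2760], E[r] = 0.4120, γ^t·E[r] = 0.201898, running G = 2.413009
t=3: π = [0.3968, 0.3386, 0.2645], E[r] = 0.3808, γ^t·E[r] = 0.130610, running G = 2.543619

G = 2.5436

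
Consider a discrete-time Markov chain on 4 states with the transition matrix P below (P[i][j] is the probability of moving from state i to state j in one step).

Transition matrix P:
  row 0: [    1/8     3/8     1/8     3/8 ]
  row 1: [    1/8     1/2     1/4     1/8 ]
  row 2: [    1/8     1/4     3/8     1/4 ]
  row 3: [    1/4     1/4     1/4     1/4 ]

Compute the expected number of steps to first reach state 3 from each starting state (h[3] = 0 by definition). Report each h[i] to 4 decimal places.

First-step conditioning: h[3] = 0; for i ≠ 3, h[i] = 1 + Σ_k P[i][k]·h[k].
  h[0] = 1 + 1/8·h[0] + 3/8·h[1] + 1/8·h[2]
  h[1] = 1 + 1/8·h[0] + 1/2·h[1] + 1/4·h[2]
  h[2] = 1 + 1/8·h[0] + 1/4·h[1] + 3/8·h[2]
Solving the 3×3 linear system over states ≠ 3 gives exactly h = [344/85, 448/85, 384/85, 0] (h[3] = 0 is the target).

h = [4.0471, 5.2706, 4.5176, 0.0000]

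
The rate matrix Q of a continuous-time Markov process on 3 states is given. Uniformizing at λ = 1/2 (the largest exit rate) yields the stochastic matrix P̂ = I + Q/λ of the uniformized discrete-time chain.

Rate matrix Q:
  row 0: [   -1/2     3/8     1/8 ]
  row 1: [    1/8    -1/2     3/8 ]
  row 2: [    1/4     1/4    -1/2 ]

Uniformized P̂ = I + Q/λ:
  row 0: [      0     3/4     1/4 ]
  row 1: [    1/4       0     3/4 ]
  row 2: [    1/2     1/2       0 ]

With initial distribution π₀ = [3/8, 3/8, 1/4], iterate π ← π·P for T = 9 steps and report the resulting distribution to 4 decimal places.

t=0: π = [0.3750, 0.3750, 0.2500]
t=1: π = [0.2188, 0.4063, 0.3750]
t=2: π = [0.2891, 0.3516, 0.3594]
t=3: π = [0.2676, 0.3965, 0.3359]
t=4: π = [0.2671, 0.3687, 0.3643]
t=5: π = [0.2743, 0.3824, 0.3433]
t=6: π = [0.2672, 0.3773, 0.3554]
t=7: π = [0.2720, 0.3781, 0.3498]
t=8: π = [0.2694, 0.3789, 0.3516]
t=9: π = [0.2705, 0.3779, 0.3516]

π = [0.2705, 0.3779, 0.3516]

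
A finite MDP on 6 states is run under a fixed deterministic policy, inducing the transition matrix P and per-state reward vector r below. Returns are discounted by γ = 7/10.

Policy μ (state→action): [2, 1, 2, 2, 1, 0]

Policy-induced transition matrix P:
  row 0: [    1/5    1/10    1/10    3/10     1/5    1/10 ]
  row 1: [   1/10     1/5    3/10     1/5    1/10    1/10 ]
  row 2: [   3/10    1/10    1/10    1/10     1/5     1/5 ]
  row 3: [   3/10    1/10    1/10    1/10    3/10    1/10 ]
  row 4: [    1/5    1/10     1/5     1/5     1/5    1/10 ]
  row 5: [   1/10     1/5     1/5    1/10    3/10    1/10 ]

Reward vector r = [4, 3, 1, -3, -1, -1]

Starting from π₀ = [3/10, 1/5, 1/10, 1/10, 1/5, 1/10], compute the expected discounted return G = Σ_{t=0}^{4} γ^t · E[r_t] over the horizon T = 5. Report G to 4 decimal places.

t=0: π = [0.3000, 0.2000, 0.1000, 0.1000, 0.2000, 0.1000], E[r] = 1.3000, γ^t·E[r] = 1.300000, running G = 1.300000
t=1: π = [0.1900, 0.1300, 0.1700, 0.2000, 0.2000, 0.1100], E[r] = 0.4100, γ^t·E[r] = 0.287000, running G = 1.587000
t=2: π = [0.2130, 0.1240, 0.1570, 0.1710, 0.2180, 0.1170], E[r] = 0.5330, γ^t·E[r] = 0.261170, running G = 1.848170
t=3: π = [0.2087, 0.1241, 0.1583, 0.1768, 0.2164, 0.1157], E[r] = 0.5029, γ^t·E[r] = 0.172495, running G = 2.020665
t=4: π = [0.2095, 0.1240, 0.1580, 0.1758, 0.2168, 0.1158], E[r] = 0.5081, γ^t·E[r] = 0.121983, running G = 2.142648

G = 2.1426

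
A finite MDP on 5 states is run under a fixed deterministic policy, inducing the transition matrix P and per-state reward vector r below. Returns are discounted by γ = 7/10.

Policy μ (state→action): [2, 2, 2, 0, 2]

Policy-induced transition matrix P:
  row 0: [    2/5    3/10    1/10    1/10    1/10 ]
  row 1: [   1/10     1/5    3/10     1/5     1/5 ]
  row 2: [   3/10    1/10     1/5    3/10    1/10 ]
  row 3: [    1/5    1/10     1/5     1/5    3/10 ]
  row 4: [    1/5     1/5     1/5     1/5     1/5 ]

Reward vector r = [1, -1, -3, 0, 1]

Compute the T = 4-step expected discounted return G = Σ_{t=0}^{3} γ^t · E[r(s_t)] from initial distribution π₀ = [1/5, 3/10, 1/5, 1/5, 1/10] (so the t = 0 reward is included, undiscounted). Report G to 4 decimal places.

t=0: π = [0.2000, 0.3000, 0.2000, 0.2000, 0.1000], E[r] = -0.6000, γ^t·E[r] = -0.600000, running G = -0.600000
t=1: π = [0.2300, 0.1800, 0.2100, 0.2000, 0.1800], E[r] = -0.4000, γ^t·E[r] = -0.280000, running G = -0.880000
t=2: π = [0.2490, 0.1820, 0.1950, 0.1980, 0.1760], E[r] = -0.3420, γ^t·E[r] = -0.167580, running G = -1.047580
t=3: π = [0.2511, 0.1856, 0.1933, 0.1946, 0.1754], E[r] = -0.3390, γ^t·E[r] = -0.116277, running G = -1.163857

G = -1.1639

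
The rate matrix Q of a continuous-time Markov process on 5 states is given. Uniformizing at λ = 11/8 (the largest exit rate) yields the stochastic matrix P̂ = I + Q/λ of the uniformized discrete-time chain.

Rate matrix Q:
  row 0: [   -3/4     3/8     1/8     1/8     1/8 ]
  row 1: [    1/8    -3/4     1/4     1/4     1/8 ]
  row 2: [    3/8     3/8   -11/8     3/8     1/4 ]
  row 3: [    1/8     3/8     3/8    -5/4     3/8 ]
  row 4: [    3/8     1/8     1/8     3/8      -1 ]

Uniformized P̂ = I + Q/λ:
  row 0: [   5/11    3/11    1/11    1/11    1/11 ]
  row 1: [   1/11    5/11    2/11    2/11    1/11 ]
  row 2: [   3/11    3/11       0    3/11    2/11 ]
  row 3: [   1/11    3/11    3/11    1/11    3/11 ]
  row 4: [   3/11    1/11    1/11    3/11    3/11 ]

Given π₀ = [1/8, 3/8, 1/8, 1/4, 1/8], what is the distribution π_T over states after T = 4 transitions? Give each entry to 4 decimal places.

π = [0.2282, 0.2964, 0.1368, 0.1733, 0.1653]

t=0: π = [0.1250, 0.3750, 0.1250, 0.2500, 0.1250]
t=1: π = [0.1818, 0.3182, 0.1591, 0.1705, 0.1705]
t=2: π = [0.2169, 0.2996, 0.1364, 0.1798, 0.1674]
t=3: π = [0.2250, 0.2968, 0.1384, 0.1734, 0.1664]
t=4: π = [0.2282, 0.2964, 0.1368, 0.1733, 0.1653]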